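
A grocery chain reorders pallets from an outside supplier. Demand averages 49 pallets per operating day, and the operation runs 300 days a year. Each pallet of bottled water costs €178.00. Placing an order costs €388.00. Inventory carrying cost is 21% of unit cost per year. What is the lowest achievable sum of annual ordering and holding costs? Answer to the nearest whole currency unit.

Annual demand D = 49 × 300 = 14,700.
Holding cost H = 0.21 × €178.00 = €37.3800 per unit per year.
Q* = √(2DS/H) = √(2 × 14,700 × 388 / 37.38) ≈ 552.42.
At Q*, ordering cost (D/Q*)S equals holding cost (Q*/2)H, each = √(DSH/2).
Minimum total = √(2DSH) = √(2 × 14,700 × 388 × 37.38) ≈ 20649.483.

TC* ≈ €20,649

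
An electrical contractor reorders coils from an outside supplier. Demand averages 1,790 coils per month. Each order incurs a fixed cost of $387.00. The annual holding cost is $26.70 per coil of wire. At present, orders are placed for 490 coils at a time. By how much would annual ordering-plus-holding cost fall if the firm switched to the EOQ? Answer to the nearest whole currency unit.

Annual demand D = 1,790 × 12 = 21,480.
EOQ = √(2DS/H) = √(2 × 21,480 × 387 / 26.7) ≈ 789.10.
Cost at Q* = (D/Q*)S + (Q*/2)H = √(2DSH) ≈ $21,068.97.
Cost at Q = 490: (21,480/490)×387 + (490/2)×26.7 = $16,964.82 + $6,541.50 = $23,506.32.
Excess = $23,506.32 − $21,068.97 = $2,437.35.

Extra cost ≈ $2,437 per year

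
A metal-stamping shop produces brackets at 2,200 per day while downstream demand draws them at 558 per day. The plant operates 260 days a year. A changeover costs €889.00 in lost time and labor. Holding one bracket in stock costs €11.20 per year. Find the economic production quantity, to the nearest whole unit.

Q* ≈ 5,555 brackets

Annual demand D = 558 × 260 = 145,080.
Production build-up factor (1 − d/p) = 1 − 558/2,200 = 0.7464.
Q* = √(2DS / (H(1 − d/p))) = √(2 × 145,080 × 889 / (11.2 × 0.7464)).
= √(257,952,240 / 8.3593) ≈ 5555.017.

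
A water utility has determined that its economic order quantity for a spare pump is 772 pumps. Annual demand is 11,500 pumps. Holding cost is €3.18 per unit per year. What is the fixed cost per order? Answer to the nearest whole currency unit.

Squaring Q* = √(2DS/H) gives Q*² = 2DS/H.
From Q* = √(2DS/H): S = Q*²H / (2D) = 772² × 3.18 / (2 × 11,500) = 82.4013.

S ≈ €82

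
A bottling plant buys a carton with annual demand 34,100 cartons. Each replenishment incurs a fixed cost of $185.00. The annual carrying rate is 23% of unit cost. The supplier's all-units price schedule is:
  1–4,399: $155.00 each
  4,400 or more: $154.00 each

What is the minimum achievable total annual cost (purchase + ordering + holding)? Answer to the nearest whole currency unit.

TC* ≈ $5,306,708

Holding cost per unit per year at price C is H = 0.23·C.
Evaluate total cost at each tier's feasible EOQ or, if the EOQ is below the tier, at the tier's minimum quantity.
EOQ at $155.00 = 594.9 (feasible in tier 1): TC = 34,100×$155.00 + (34,100/594.9)×185 + (594.9/2)×0.23×$155.00 = $5,306,708.40.
EOQ at $154.00 = 596.8 < 4400, so use break Q=4400: TC = 34,100×$154.00 + (34,100/4400.0)×185 + (4400.0/2)×0.23×$154.00 = $5,330,757.75.
Lowest total cost among the candidates is at Q = 594.9.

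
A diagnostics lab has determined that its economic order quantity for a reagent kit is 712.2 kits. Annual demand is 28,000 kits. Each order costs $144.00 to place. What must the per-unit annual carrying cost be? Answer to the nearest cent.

Squaring Q* = √(2DS/H) gives Q*² = 2DS/H.
From Q* = √(2DS/H): H = 2DS / Q*² = 2 × 28,000 × 144 / 712.2² = 15.8981.

H ≈ $15.90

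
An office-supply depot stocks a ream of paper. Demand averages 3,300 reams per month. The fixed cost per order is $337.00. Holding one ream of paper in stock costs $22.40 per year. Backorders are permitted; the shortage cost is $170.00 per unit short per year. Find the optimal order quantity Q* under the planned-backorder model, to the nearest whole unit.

Annual demand D = 3,300 × 12 = 39,600.
With planned backorders, Q* = √(2DS/H) · √((H+B)/B).
√(2DS/H) = √(2 × 39,600 × 337 / 22.4) = 1091.575.
√((H+B)/B) = √((22.4+170)/170) = 1.0638.
Q* ≈ 1161.266.

Q* ≈ 1,161 reams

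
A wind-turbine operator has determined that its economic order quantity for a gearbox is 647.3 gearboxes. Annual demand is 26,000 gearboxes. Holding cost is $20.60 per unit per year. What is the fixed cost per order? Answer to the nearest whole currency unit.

S ≈ $166

The basic EOQ model gives Q* = √(2DS/H); rearrange for the unknown.
From Q* = √(2DS/H): S = Q*²H / (2D) = 647.3² × 20.6 / (2 × 26,000) = 165.9874.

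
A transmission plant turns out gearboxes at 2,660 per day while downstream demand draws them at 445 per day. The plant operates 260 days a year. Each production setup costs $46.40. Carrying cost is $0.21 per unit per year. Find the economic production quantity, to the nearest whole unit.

Annual demand D = 445 × 260 = 115,700.
Production build-up factor (1 − d/p) = 1 − 445/2,660 = 0.8327.
Q* = √(2DS / (H(1 − d/p))) = √(2 × 115,700 × 46.4 / (0.21 × 0.8327)).
= √(10,736,960 / 0.1749) ≈ 7835.829.

Q* ≈ 7,836 gearboxes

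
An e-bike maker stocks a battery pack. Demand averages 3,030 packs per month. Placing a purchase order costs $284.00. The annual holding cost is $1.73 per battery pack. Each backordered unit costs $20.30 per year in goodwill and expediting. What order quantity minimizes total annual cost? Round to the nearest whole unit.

Annual demand D = 3,030 × 12 = 36,360.
With planned backorders, Q* = √(2DS/H) · √((H+B)/B).
√(2DS/H) = √(2 × 36,360 × 284 / 1.73) = 3455.119.
√((H+B)/B) = √((1.73+20.3)/20.3) = 1.0417.
Q* ≈ 3599.335.

Q* ≈ 3,599 packs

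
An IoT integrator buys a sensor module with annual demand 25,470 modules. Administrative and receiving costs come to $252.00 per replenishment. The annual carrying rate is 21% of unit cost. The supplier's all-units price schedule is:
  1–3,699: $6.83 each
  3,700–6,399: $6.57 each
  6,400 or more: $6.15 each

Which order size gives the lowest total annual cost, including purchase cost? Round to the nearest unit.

Holding cost per unit per year at price C is H = 0.21·C.
Candidates are each tier's EOQ (if it falls in that tier) and each price-break quantity.
EOQ at $6.83 = 2991.6 (feasible in tier 1): TC = 25,470×$6.83 + (25,470/2991.6)×252 + (2991.6/2)×0.21×$6.83 = $178,251.01.
EOQ at $6.57 = 3050.3 < 3700, so use break Q=3700: TC = 25,470×$6.57 + (25,470/3700.0)×252 + (3700.0/2)×0.21×$6.57 = $171,625.06.
EOQ at $6.15 = 3152.7 < 6400, so use break Q=6400: TC = 25,470×$6.15 + (25,470/6400.0)×252 + (6400.0/2)×0.21×$6.15 = $161,776.18.
Lowest total cost is $161,776.18 at Q = 6400.0.

Q* ≈ 6,400 modules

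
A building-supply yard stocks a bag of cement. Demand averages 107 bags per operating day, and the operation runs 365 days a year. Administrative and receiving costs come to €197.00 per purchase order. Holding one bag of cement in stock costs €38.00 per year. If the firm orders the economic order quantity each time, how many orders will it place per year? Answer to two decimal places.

Annual demand D = 107 × 365 = 39,055.
EOQ = √(2DS/H) = √(2 × 39,055 × 197 / 38) ≈ 636.35.
Orders per year = D / Q* = 39,055 / 636.35 ≈ 61.374.

N ≈ 61.37 orders per year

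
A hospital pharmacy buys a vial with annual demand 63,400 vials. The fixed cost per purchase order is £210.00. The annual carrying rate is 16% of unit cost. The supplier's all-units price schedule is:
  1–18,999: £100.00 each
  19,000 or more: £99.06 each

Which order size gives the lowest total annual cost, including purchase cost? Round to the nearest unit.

Q* ≈ 1,290 vials

Holding cost per unit per year at price C is H = 0.16·C.
Evaluate total cost at each tier's feasible EOQ or, if the EOQ is below the tier, at the tier's minimum quantity.
EOQ at £100.00 = 1290.1 (feasible in tier 1): TC = 63,400×£100.00 + (63,400/1290.1)×210 + (1290.1/2)×0.16×£100.00 = £6,360,640.93.
EOQ at £99.06 = 1296.2 < 19000, so use break Q=19000: TC = 63,400×£99.06 + (63,400/19000.0)×210 + (19000.0/2)×0.16×£99.06 = £6,431,675.94.
Lowest total cost is £6,360,640.93 at Q = 1290.1.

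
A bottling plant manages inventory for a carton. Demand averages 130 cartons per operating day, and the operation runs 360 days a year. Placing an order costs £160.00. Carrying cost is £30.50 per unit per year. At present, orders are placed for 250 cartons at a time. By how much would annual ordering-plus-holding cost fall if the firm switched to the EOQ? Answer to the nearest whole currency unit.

Annual demand D = 130 × 360 = 46,800.
EOQ = √(2DS/H) = √(2 × 46,800 × 160 / 30.5) ≈ 700.73.
Cost at Q* = (D/Q*)S + (Q*/2)H = √(2DSH) ≈ £21,372.13.
Cost at Q = 250: (46,800/250)×160 + (250/2)×30.5 = £29,952.00 + £3,812.50 = £33,764.50.
Excess = £33,764.50 − £21,372.13 = £12,392.37.

Extra cost ≈ £12,392 per year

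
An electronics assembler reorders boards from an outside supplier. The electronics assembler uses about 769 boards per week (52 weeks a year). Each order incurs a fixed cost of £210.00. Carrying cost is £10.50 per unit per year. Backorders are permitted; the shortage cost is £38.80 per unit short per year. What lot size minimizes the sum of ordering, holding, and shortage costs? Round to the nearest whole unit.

Annual demand D = 769 × 52 = 39,988.
With planned backorders, Q* = √(2DS/H) · √((H+B)/B).
√(2DS/H) = √(2 × 39,988 × 210 / 10.5) = 1264.721.
√((H+B)/B) = √((10.5+38.8)/38.8) = 1.1272.
Q* ≈ 1425.616.

Q* ≈ 1,426 boards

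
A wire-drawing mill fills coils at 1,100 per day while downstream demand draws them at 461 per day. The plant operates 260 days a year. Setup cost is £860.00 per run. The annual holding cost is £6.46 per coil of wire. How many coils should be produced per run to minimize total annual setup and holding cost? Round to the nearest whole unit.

Annual demand D = 461 × 260 = 119,860.
Production build-up factor (1 − d/p) = 1 − 461/1,100 = 0.5809.
Q* = √(2DS / (H(1 − d/p))) = √(2 × 119,860 × 860 / (6.46 × 0.5809)).
= √(206,159,200 / 3.7527) ≈ 7411.925.

Q* ≈ 7,412 coils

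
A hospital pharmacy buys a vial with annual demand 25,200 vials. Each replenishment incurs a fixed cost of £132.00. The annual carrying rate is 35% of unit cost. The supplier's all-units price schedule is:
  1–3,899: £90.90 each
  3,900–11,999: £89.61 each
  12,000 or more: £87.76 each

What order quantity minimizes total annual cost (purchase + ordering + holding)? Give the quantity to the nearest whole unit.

Q* ≈ 457 vials

Holding cost per unit per year at price C is H = 0.35·C.
Evaluate total cost at each tier's feasible EOQ or, if the EOQ is below the tier, at the tier's minimum quantity.
EOQ at £90.90 = 457.3 (feasible in tier 1): TC = 25,200×£90.90 + (25,200/457.3)×132 + (457.3/2)×0.35×£90.90 = £2,305,228.50.
EOQ at £89.61 = 460.6 < 3900, so use break Q=3900: TC = 25,200×£89.61 + (25,200/3900.0)×132 + (3900.0/2)×0.35×£89.61 = £2,320,183.75.
EOQ at £87.76 = 465.4 < 12000, so use break Q=12000: TC = 25,200×£87.76 + (25,200/12000.0)×132 + (12000.0/2)×0.35×£87.76 = £2,396,125.20.
Lowest total cost is £2,305,228.50 at Q = 457.3.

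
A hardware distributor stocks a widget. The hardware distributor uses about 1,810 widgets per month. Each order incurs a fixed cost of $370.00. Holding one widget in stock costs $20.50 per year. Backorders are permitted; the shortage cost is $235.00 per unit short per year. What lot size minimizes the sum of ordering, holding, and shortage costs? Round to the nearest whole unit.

Annual demand D = 1,810 × 12 = 21,720.
With planned backorders, Q* = √(2DS/H) · √((H+B)/B).
√(2DS/H) = √(2 × 21,720 × 370 / 20.5) = 885.460.
√((H+B)/B) = √((20.5+235)/235) = 1.0427.
Q* ≈ 923.273.

Q* ≈ 923 widgets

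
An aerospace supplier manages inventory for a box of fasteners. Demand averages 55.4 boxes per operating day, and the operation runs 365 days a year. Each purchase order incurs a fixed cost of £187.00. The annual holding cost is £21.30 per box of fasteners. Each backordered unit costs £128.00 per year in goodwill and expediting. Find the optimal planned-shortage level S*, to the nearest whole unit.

S* ≈ 92 boxes

Annual demand D = 55.4 × 365 = 20,221.
With planned backorders, Q* = √(2DS/H) · √((H+B)/B).
√(2DS/H) = √(2 × 20,221 × 187 / 21.3) = 595.864.
√((H+B)/B) = √((21.3+128)/128) = 1.0800.
Q* ≈ 643.535.
S* = Q* · H/(H+B) = 643.535 × 21.3/149.3 ≈ 91.810.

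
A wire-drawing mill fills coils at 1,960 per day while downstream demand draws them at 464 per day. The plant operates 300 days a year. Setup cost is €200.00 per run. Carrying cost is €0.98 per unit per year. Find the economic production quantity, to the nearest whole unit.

Annual demand D = 464 × 300 = 139,200.
Production build-up factor (1 − d/p) = 1 − 464/1,960 = 0.7633.
Q* = √(2DS / (H(1 − d/p))) = √(2 × 139,200 × 200 / (0.98 × 0.7633)).
= √(55,680,000 / 0.748) ≈ 8627.775.

Q* ≈ 8,628 coils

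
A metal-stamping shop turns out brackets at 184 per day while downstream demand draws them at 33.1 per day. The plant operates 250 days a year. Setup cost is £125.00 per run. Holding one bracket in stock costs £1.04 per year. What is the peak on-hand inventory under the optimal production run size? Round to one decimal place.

I_max ≈ 1,277.2 brackets

Annual demand D = 33.1 × 250 = 8,275.
Production build-up factor (1 − d/p) = 1 − 33.1/184 = 0.8201.
Q* = √(2DS / (H(1 − d/p))) = √(2 × 8,275 × 125 / (1.04 × 0.8201)).
= √(2,068,750 / 0.8529) ≈ 1557.405.
Maximum inventory = Q*(1 − d/p) = 1557.405 × 0.8201 ≈ 1277.242.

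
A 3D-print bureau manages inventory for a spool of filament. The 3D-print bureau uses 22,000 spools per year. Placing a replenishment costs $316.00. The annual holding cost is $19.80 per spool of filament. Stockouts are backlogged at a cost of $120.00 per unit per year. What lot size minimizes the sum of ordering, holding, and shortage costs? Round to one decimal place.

With planned backorders, Q* = √(2DS/H) · √((H+B)/B).
√(2DS/H) = √(2 × 22,000 × 316 / 19.8) = 837.987.
√((H+B)/B) = √((19.8+120)/120) = 1.0794.
Q* ≈ 904.483.

Q* ≈ 904.5 spools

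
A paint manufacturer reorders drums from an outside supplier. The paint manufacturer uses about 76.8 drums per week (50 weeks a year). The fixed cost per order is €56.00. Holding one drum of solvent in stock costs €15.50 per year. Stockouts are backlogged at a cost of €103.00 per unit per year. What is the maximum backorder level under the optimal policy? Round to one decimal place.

S* ≈ 23.4 drums

Annual demand D = 76.8 × 50 = 3,840.
With planned backorders, Q* = √(2DS/H) · √((H+B)/B).
√(2DS/H) = √(2 × 3,840 × 56 / 15.5) = 166.575.
√((H+B)/B) = √((15.5+103)/103) = 1.0726.
Q* ≈ 178.669.
S* = Q* · H/(H+B) = 178.669 × 15.5/118.5 ≈ 23.370.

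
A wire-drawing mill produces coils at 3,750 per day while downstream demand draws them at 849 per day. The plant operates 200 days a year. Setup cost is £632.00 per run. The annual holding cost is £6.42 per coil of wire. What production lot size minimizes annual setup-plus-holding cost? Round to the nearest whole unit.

Q* ≈ 6,574 coils

Annual demand D = 849 × 200 = 169,800.
Production build-up factor (1 − d/p) = 1 − 849/3,750 = 0.7736.
Q* = √(2DS / (H(1 − d/p))) = √(2 × 169,800 × 632 / (6.42 × 0.7736)).
= √(214,627,200 / 4.9665) ≈ 6573.802.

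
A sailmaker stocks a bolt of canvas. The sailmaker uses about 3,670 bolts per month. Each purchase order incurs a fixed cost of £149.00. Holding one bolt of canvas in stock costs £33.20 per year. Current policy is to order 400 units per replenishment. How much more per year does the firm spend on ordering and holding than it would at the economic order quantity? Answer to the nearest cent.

Annual demand D = 3,670 × 12 = 44,040.
EOQ = √(2DS/H) = √(2 × 44,040 × 149 / 33.2) ≈ 628.73.
Cost at Q* = (D/Q*)S + (Q*/2)H = √(2DSH) ≈ £20,873.77.
Cost at Q = 400: (44,040/400)×149 + (400/2)×33.2 = £16,404.90 + £6,640.00 = £23,044.90.
Excess = £23,044.90 − £20,873.77 = £2,171.13.

Extra cost ≈ £2,171.13 per year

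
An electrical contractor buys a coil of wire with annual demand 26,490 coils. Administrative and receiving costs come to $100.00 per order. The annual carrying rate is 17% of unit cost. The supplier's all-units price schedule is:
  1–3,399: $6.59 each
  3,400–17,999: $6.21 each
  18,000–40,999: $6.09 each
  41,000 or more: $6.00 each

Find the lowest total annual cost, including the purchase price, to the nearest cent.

Holding cost per unit per year at price C is H = 0.17·C.
Evaluate total cost at each tier's feasible EOQ or, if the EOQ is below the tier, at the tier's minimum quantity.
EOQ at $6.59 = 2174.6 (feasible in tier 1): TC = 26,490×$6.59 + (26,490/2174.6)×100 + (2174.6/2)×0.17×$6.59 = $177,005.36.
EOQ at $6.21 = 2240.2 < 3400, so use break Q=3400: TC = 26,490×$6.21 + (26,490/3400.0)×100 + (3400.0/2)×0.17×$6.21 = $167,076.71.
EOQ at $6.09 = 2262.2 < 18000, so use break Q=18000: TC = 26,490×$6.09 + (26,490/18000.0)×100 + (18000.0/2)×0.17×$6.09 = $170,788.97.
EOQ at $6.00 = 2279.1 < 41000, so use break Q=41000: TC = 26,490×$6.00 + (26,490/41000.0)×100 + (41000.0/2)×0.17×$6.00 = $179,914.61.
Lowest total cost among the candidates is at Q = 3400.0.

TC* ≈ $167,076.71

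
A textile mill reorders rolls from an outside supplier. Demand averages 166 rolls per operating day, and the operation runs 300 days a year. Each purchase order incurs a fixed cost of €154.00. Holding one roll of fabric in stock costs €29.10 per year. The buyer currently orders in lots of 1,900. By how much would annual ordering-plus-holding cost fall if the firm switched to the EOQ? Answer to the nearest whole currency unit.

Extra cost ≈ €10,554 per year

Annual demand D = 166 × 300 = 49,800.
EOQ = √(2DS/H) = √(2 × 49,800 × 154 / 29.1) ≈ 726.01.
Cost at Q* = (D/Q*)S + (Q*/2)H = √(2DSH) ≈ €21,126.94.
Cost at Q = 1,900: (49,800/1,900)×154 + (1,900/2)×29.1 = €4,036.42 + €27,645.00 = €31,681.42.
Excess = €31,681.42 − €21,126.94 = €10,554.48.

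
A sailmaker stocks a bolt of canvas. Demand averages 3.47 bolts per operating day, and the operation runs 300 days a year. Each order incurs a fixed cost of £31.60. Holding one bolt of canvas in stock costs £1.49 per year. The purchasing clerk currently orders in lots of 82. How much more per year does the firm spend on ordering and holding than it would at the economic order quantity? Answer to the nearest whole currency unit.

Extra cost ≈ £149 per year

Annual demand D = 3.47 × 300 = 1,041.
EOQ = √(2DS/H) = √(2 × 1,041 × 31.6 / 1.49) ≈ 210.13.
Cost at Q* = (D/Q*)S + (Q*/2)H = √(2DSH) ≈ £313.10.
Cost at Q = 82: (1,041/82)×31.6 + (82/2)×1.49 = £401.17 + £61.09 = £462.26.
Excess = £462.26 − £313.10 = £149.16.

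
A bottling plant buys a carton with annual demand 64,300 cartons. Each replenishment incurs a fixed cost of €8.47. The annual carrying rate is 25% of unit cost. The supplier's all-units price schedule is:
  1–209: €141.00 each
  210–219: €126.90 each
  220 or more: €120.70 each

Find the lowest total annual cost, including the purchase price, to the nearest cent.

TC* ≈ €7,766,804.80

Holding cost per unit per year at price C is H = 0.25·C.
Candidates are each tier's EOQ (if it falls in that tier) and each price-break quantity.
EOQ at €141.00 = 175.8 (feasible in tier 1): TC = 64,300×€141.00 + (64,300/175.8)×8.47 + (175.8/2)×0.25×€141.00 = €9,072,496.43.
EOQ at €126.90 = 185.3 < 210, so use break Q=210: TC = 64,300×€126.90 + (64,300/210.0)×8.47 + (210.0/2)×0.25×€126.90 = €8,165,594.56.
EOQ at €120.70 = 190.0 < 220, so use break Q=220: TC = 64,300×€120.70 + (64,300/220.0)×8.47 + (220.0/2)×0.25×€120.70 = €7,766,804.80.
Lowest total cost among the candidates is at Q = 220.0.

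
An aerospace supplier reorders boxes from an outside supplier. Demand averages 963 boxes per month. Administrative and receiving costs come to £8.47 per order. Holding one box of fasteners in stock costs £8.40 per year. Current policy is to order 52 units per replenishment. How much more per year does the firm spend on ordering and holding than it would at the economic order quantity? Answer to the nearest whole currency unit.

Annual demand D = 963 × 12 = 11,556.
EOQ = √(2DS/H) = √(2 × 11,556 × 8.47 / 8.4) ≈ 152.66.
Cost at Q* = (D/Q*)S + (Q*/2)H = √(2DSH) ≈ £1,282.33.
Cost at Q = 52: (11,556/52)×8.47 + (52/2)×8.4 = £1,882.29 + £218.40 = £2,100.69.
Excess = £2,100.69 − £1,282.33 = £818.36.

Extra cost ≈ £818 per year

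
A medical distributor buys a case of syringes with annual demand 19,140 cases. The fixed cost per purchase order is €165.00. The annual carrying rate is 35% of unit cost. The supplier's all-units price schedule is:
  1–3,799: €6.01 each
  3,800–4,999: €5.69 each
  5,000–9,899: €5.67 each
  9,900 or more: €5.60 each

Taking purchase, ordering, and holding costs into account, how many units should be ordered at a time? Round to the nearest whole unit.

Q* ≈ 3,800 cases

Holding cost per unit per year at price C is H = 0.35·C.
Evaluate total cost at each tier's feasible EOQ or, if the EOQ is below the tier, at the tier's minimum quantity.
EOQ at €6.01 = 1732.8 (feasible in tier 1): TC = 19,140×€6.01 + (19,140/1732.8)×165 + (1732.8/2)×0.35×€6.01 = €118,676.41.
EOQ at €5.69 = 1780.9 < 3800, so use break Q=3800: TC = 19,140×€5.69 + (19,140/3800.0)×165 + (3800.0/2)×0.35×€5.69 = €113,521.53.
EOQ at €5.67 = 1784.0 < 5000, so use break Q=5000: TC = 19,140×€5.67 + (19,140/5000.0)×165 + (5000.0/2)×0.35×€5.67 = €114,116.67.
EOQ at €5.60 = 1795.1 < 9900, so use break Q=9900: TC = 19,140×€5.60 + (19,140/9900.0)×165 + (9900.0/2)×0.35×€5.60 = €117,205.00.
Lowest total cost is €113,521.53 at Q = 3800.0.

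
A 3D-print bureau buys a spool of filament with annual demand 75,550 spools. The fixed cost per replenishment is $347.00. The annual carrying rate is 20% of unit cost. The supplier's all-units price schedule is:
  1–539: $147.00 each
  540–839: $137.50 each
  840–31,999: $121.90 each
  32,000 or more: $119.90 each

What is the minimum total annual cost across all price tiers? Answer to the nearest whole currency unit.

TC* ≈ $9,245,298

Holding cost per unit per year at price C is H = 0.20·C.
Evaluate total cost at each tier's feasible EOQ or, if the EOQ is below the tier, at the tier's minimum quantity.
Tier 1 ($147.00): EOQ = 1335.4 exceeds tier's upper bound 539, so this tier is dominated.
Tier 2 ($137.50): EOQ = 1380.8 exceeds tier's upper bound 839, so this tier is dominated.
EOQ at $121.90 = 1466.5 (feasible in tier 3): TC = 75,550×$121.90 + (75,550/1466.5)×347 + (1466.5/2)×0.20×$121.90 = $9,245,298.11.
EOQ at $119.90 = 1478.7 < 32000, so use break Q=32000: TC = 75,550×$119.90 + (75,550/32000.0)×347 + (32000.0/2)×0.20×$119.90 = $9,442,944.25.
Lowest total cost among the candidates is at Q = 1466.5.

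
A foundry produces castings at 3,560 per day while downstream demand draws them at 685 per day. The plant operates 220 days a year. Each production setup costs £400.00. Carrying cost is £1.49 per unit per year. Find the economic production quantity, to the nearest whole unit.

Q* ≈ 10,010 castings

Annual demand D = 685 × 220 = 150,700.
Production build-up factor (1 − d/p) = 1 − 685/3,560 = 0.8076.
Q* = √(2DS / (H(1 − d/p))) = √(2 × 150,700 × 400 / (1.49 × 0.8076)).
= √(120,560,000 / 1.2033) ≈ 10009.550.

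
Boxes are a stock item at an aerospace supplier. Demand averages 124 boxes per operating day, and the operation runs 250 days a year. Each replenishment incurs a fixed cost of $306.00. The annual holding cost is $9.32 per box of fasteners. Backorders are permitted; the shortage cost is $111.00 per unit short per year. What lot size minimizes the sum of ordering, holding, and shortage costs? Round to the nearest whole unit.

Annual demand D = 124 × 250 = 31,000.
With planned backorders, Q* = √(2DS/H) · √((H+B)/B).
√(2DS/H) = √(2 × 31,000 × 306 / 9.32) = 1426.752.
√((H+B)/B) = √((9.32+111)/111) = 1.0411.
Q* ≈ 1485.443.

Q* ≈ 1,485 boxes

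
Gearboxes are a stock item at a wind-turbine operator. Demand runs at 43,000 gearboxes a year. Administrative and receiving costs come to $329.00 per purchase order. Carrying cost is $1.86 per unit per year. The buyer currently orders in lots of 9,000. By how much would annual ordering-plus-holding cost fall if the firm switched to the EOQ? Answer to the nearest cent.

EOQ = √(2DS/H) = √(2 × 43,000 × 329 / 1.86) ≈ 3900.23.
Cost at Q* = (D/Q*)S + (Q*/2)H = √(2DSH) ≈ $7,254.44.
Cost at Q = 9,000: (43,000/9,000)×329 + (9,000/2)×1.86 = $1,571.89 + $8,370.00 = $9,941.89.
Excess = $9,941.89 − $7,254.44 = $2,687.45.

Extra cost ≈ $2,687.45 per year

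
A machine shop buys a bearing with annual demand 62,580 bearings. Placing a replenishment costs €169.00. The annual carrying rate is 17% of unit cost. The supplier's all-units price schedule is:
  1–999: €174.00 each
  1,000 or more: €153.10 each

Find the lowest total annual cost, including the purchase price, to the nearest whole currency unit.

TC* ≈ €9,604,588

Holding cost per unit per year at price C is H = 0.17·C.
For each price level, check whether its EOQ is feasible; otherwise the best quantity at that price is the breakpoint.
EOQ at €174.00 = 845.6 (feasible in tier 1): TC = 62,580×€174.00 + (62,580/845.6)×169 + (845.6/2)×0.17×€174.00 = €10,913,933.54.
EOQ at €153.10 = 901.5 < 1000, so use break Q=1000: TC = 62,580×€153.10 + (62,580/1000.0)×169 + (1000.0/2)×0.17×€153.10 = €9,604,587.52.
Lowest total cost among the candidates is at Q = 1000.0.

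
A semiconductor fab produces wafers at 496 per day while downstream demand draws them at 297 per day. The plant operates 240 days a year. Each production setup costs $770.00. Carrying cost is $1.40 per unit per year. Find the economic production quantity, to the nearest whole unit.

Q* ≈ 13,980 wafers

Annual demand D = 297 × 240 = 71,280.
Production build-up factor (1 − d/p) = 1 − 297/496 = 0.4012.
Q* = √(2DS / (H(1 − d/p))) = √(2 × 71,280 × 770 / (1.4 × 0.4012)).
= √(109,771,200 / 0.5617) ≈ 13979.592.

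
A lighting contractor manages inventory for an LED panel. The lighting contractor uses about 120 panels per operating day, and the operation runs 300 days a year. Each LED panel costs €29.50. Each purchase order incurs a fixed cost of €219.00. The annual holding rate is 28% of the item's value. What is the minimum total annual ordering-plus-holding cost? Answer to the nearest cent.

TC* ≈ €11,412.44

Annual demand D = 120 × 300 = 36,000.
Holding cost H = 0.28 × €29.50 = €8.2600 per unit per year.
The optimal lot size = √(2DS/H) = √(2 × 36,000 × 219 / 8.26) ≈ 1381.65.
At the optimum the two cost components are equal, so total cost = 2·(Q*/2)H = Q*·H.
Minimum total = √(2DSH) = √(2 × 36,000 × 219 × 8.26) ≈ 11412.435.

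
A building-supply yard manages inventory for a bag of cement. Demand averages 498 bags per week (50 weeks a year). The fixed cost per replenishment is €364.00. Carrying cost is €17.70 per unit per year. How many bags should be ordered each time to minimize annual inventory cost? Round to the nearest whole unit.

Q* ≈ 1,012 bags

Annual demand D = 498 × 50 = 24,900.
EOQ = √(2DS / H) = √(2 × 24,900 × 364 / 17.7).
= √(18,127,200 / 17.7) = √1,024,135.5932 ≈ 1011.996.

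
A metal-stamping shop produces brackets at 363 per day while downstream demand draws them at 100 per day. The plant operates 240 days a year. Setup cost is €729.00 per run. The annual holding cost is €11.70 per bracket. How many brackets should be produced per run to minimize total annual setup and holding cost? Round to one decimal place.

Q* ≈ 2,031.7 brackets

Annual demand D = 100 × 240 = 24,000.
Production build-up factor (1 − d/p) = 1 − 100/363 = 0.7245.
Q* = √(2DS / (H(1 − d/p))) = √(2 × 24,000 × 729 / (11.7 × 0.7245)).
= √(34,992,000 / 8.4769) ≈ 2031.734.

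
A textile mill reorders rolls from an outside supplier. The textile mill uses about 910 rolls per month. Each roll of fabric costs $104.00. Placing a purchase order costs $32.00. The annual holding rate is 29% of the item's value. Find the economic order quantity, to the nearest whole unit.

Annual demand D = 910 × 12 = 10,920.
Holding cost H = 0.29 × $104.00 = $30.1600 per unit per year.
EOQ = √(2DS / H) = √(2 × 10,920 × 32 / 30.16).
= √(698,880 / 30.16) = √23,172.4138 ≈ 152.225.

Q* ≈ 152 rolls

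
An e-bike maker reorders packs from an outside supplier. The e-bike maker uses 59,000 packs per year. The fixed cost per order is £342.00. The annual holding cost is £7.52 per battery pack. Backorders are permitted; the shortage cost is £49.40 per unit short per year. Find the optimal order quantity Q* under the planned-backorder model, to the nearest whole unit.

With planned backorders, Q* = √(2DS/H) · √((H+B)/B).
√(2DS/H) = √(2 × 59,000 × 342 / 7.52) = 2316.568.
√((H+B)/B) = √((7.52+49.4)/49.4) = 1.0734.
Q* ≈ 2486.647.

Q* ≈ 2,487 packs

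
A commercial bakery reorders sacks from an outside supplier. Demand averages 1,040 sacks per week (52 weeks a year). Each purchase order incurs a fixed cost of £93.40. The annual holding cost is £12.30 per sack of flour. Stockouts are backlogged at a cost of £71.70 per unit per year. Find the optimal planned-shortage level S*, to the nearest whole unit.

Annual demand D = 1,040 × 52 = 54,080.
With planned backorders, Q* = √(2DS/H) · √((H+B)/B).
√(2DS/H) = √(2 × 54,080 × 93.4 / 12.3) = 906.263.
√((H+B)/B) = √((12.3+71.7)/71.7) = 1.0824.
Q* ≈ 980.922.
S* = Q* · H/(H+B) = 980.922 × 12.3/84 ≈ 143.635.

S* ≈ 144 sacks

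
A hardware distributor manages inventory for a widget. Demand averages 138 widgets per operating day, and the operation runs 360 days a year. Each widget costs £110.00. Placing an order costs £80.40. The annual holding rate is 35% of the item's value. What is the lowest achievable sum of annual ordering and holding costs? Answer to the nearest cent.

TC* ≈ £17,537.36

Annual demand D = 138 × 360 = 49,680.
Holding cost H = 0.35 × £110.00 = £38.5000 per unit per year.
Q* = √(2DS/H) = √(2 × 49,680 × 80.4 / 38.5) ≈ 455.52.
At the optimum the two cost components are equal, so total cost = 2·(Q*/2)H = Q*·H.
Minimum total = √(2DSH) = √(2 × 49,680 × 80.4 × 38.5) ≈ 17537.359.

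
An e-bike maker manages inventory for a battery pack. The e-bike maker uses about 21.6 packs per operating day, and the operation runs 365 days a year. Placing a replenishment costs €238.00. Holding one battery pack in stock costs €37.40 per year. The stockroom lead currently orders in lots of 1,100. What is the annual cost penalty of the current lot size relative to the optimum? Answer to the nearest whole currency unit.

Annual demand D = 21.6 × 365 = 7,884.
EOQ = √(2DS/H) = √(2 × 7,884 × 238 / 37.4) ≈ 316.77.
Cost at Q* = (D/Q*)S + (Q*/2)H = √(2DSH) ≈ €11,847.11.
Cost at Q = 1,100: (7,884/1,100)×238 + (1,100/2)×37.4 = €1,705.81 + €20,570.00 = €22,275.81.
Excess = €22,275.81 − €11,847.11 = €10,428.70.

Extra cost ≈ €10,429 per year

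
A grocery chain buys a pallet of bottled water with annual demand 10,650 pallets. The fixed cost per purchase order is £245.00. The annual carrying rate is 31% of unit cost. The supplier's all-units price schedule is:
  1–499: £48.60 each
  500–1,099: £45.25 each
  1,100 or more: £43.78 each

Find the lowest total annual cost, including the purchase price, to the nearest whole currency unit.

Holding cost per unit per year at price C is H = 0.31·C.
Candidates are each tier's EOQ (if it falls in that tier) and each price-break quantity.
Tier 1 (£48.60): EOQ = 588.5 exceeds tier's upper bound 499, so this tier is dominated.
EOQ at £45.25 = 609.9 (feasible in tier 2): TC = 10,650×£45.25 + (10,650/609.9)×245 + (609.9/2)×0.31×£45.25 = £490,468.35.
EOQ at £43.78 = 620.1 < 1100, so use break Q=1100: TC = 10,650×£43.78 + (10,650/1100.0)×245 + (1100.0/2)×0.31×£43.78 = £476,093.54.
Lowest total cost among the candidates is at Q = 1100.0.

TC* ≈ £476,094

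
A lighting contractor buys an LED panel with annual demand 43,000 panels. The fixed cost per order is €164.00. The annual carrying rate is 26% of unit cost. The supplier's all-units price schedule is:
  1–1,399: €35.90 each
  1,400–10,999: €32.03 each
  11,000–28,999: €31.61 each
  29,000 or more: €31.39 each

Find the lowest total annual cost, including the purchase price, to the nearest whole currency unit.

TC* ≈ €1,388,157

Holding cost per unit per year at price C is H = 0.26·C.
Candidates are each tier's EOQ (if it falls in that tier) and each price-break quantity.
EOQ at €35.90 = 1229.2 (feasible in tier 1): TC = 43,000×€35.90 + (43,000/1229.2)×164 + (1229.2/2)×0.26×€35.90 = €1,555,173.74.
EOQ at €32.03 = 1301.4 < 1400, so use break Q=1400: TC = 43,000×€32.03 + (43,000/1400.0)×164 + (1400.0/2)×0.26×€32.03 = €1,388,156.60.
EOQ at €31.61 = 1310.0 < 11000, so use break Q=11000: TC = 43,000×€31.61 + (43,000/11000.0)×164 + (11000.0/2)×0.26×€31.61 = €1,405,073.39.
EOQ at €31.39 = 1314.6 < 29000, so use break Q=29000: TC = 43,000×€31.39 + (43,000/29000.0)×164 + (29000.0/2)×0.26×€31.39 = €1,468,353.47.
Lowest total cost among the candidates is at Q = 1400.0.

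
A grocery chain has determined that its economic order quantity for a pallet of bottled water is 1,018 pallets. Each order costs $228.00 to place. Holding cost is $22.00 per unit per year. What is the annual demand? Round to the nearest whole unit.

Squaring Q* = √(2DS/H) gives Q*² = 2DS/H.
From Q* = √(2DS/H): D = Q*²H / (2S) = 1,018² × 22 / (2 × 228) = 49998.088.

D ≈ 49,998 pallets per year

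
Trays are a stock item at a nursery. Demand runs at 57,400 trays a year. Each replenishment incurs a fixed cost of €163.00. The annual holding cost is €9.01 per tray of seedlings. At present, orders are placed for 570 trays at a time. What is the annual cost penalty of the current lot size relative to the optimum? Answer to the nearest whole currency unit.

Extra cost ≈ €5,998 per year

EOQ = √(2DS/H) = √(2 × 57,400 × 163 / 9.01) ≈ 1441.13.
Cost at Q* = (D/Q*)S + (Q*/2)H = √(2DSH) ≈ €12,984.56.
Cost at Q = 570: (57,400/570)×163 + (570/2)×9.01 = €16,414.39 + €2,567.85 = €18,982.24.
Excess = €18,982.24 − €12,984.56 = €5,997.68.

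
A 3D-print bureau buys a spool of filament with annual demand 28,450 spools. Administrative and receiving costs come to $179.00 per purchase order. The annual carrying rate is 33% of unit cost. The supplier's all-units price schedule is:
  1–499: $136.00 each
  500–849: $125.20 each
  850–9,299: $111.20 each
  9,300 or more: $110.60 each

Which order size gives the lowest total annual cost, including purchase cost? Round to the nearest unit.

Holding cost per unit per year at price C is H = 0.33·C.
Candidates are each tier's EOQ (if it falls in that tier) and each price-break quantity.
EOQ at $136.00 = 476.4 (feasible in tier 1): TC = 28,450×$136.00 + (28,450/476.4)×179 + (476.4/2)×0.33×$136.00 = $3,890,580.07.
EOQ at $125.20 = 496.5 < 500, so use break Q=500: TC = 28,450×$125.20 + (28,450/500.0)×179 + (500.0/2)×0.33×$125.20 = $3,582,454.10.
EOQ at $111.20 = 526.8 < 850, so use break Q=850: TC = 28,450×$111.20 + (28,450/850.0)×179 + (850.0/2)×0.33×$111.20 = $3,185,227.04.
EOQ at $110.60 = 528.3 < 9300, so use break Q=9300: TC = 28,450×$110.60 + (28,450/9300.0)×179 + (9300.0/2)×0.33×$110.60 = $3,316,833.29.
Lowest total cost is $3,185,227.04 at Q = 850.0.

Q* ≈ 850 spools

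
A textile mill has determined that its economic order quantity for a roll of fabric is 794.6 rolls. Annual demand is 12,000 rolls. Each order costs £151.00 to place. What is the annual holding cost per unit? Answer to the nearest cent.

H ≈ £5.74

Invert the EOQ relation Q*² = 2DS/H.
From Q* = √(2DS/H): H = 2DS / Q*² = 2 × 12,000 × 151 / 794.6² = 5.7397.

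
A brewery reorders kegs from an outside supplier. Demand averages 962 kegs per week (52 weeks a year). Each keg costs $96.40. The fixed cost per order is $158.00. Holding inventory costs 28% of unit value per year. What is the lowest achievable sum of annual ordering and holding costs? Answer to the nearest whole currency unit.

Annual demand D = 962 × 52 = 50,024.
Holding cost H = 0.28 × $96.40 = $26.9920 per unit per year.
EOQ = √(2DS/H) = √(2 × 50,024 × 158 / 26.992) ≈ 765.27.
At the optimum the two cost components are equal, so total cost = 2·(Q*/2)H = Q*·H.
Minimum total = √(2DSH) = √(2 × 50,024 × 158 × 26.992) ≈ 20656.193.

TC* ≈ $20,656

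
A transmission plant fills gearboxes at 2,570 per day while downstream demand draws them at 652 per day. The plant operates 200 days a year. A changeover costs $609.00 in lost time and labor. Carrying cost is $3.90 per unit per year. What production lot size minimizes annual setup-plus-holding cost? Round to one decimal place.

Q* ≈ 7,387.1 gearboxes

Annual demand D = 652 × 200 = 130,400.
Production build-up factor (1 − d/p) = 1 − 652/2,570 = 0.7463.
Q* = √(2DS / (H(1 − d/p))) = √(2 × 130,400 × 609 / (3.9 × 0.7463)).
= √(158,827,200 / 2.9106) ≈ 7387.073.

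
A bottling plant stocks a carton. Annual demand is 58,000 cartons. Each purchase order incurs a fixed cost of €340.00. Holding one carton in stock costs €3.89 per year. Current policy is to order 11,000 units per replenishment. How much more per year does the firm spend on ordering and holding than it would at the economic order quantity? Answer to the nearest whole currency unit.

Extra cost ≈ €10,801 per year

EOQ = √(2DS/H) = √(2 × 58,000 × 340 / 3.89) ≈ 3184.15.
Cost at Q* = (D/Q*)S + (Q*/2)H = √(2DSH) ≈ €12,386.35.
Cost at Q = 11,000: (58,000/11,000)×340 + (11,000/2)×3.89 = €1,792.73 + €21,395.00 = €23,187.73.
Excess = €23,187.73 − €12,386.35 = €10,801.38.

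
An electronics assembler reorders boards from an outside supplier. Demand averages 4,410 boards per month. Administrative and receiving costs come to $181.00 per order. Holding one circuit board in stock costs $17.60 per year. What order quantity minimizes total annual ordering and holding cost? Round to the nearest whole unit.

Annual demand D = 4,410 × 12 = 52,920.
EOQ = √(2DS / H) = √(2 × 52,920 × 181 / 17.6).
= √(19,157,040 / 17.6) = √1,088,468.1818 ≈ 1043.297.

Q* ≈ 1,043 boards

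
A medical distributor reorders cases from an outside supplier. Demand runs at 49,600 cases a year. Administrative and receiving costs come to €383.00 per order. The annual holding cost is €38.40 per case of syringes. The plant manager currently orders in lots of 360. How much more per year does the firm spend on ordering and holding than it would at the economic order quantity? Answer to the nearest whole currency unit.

Extra cost ≈ €21,485 per year

EOQ = √(2DS/H) = √(2 × 49,600 × 383 / 38.4) ≈ 994.69.
Cost at Q* = (D/Q*)S + (Q*/2)H = √(2DSH) ≈ €38,196.26.
Cost at Q = 360: (49,600/360)×383 + (360/2)×38.4 = €52,768.89 + €6,912.00 = €59,680.89.
Excess = €59,680.89 − €38,196.26 = €21,484.63.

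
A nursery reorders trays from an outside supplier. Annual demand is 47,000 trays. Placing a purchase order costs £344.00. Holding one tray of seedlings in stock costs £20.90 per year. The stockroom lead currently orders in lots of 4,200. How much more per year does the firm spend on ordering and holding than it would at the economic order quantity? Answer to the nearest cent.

EOQ = √(2DS/H) = √(2 × 47,000 × 344 / 20.9) ≈ 1243.86.
Cost at Q* = (D/Q*)S + (Q*/2)H = √(2DSH) ≈ £25,996.58.
Cost at Q = 4,200: (47,000/4,200)×344 + (4,200/2)×20.9 = £3,849.52 + £43,890.00 = £47,739.52.
Excess = £47,739.52 − £25,996.58 = £21,742.94.

Extra cost ≈ £21,742.94 per year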